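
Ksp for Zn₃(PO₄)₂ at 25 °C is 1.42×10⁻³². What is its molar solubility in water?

1.67×10⁻⁷ M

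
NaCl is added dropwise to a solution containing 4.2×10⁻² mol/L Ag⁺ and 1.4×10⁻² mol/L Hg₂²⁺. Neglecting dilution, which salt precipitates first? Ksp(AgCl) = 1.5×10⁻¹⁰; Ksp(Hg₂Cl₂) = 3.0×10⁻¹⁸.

AgCl

Precipitation begins when Q = Ksp.
For AgCl: [Cl⁻] = (Ksp/[Ag⁺]) = 3.6×10⁻⁹ mol/L
For Hg₂Cl₂: [Cl⁻] = (Ksp/[Hg₂²⁺])^(1/2) = 1.5×10⁻⁸ mol/L
AgCl requires the lower [Cl⁻], so it precipitates first.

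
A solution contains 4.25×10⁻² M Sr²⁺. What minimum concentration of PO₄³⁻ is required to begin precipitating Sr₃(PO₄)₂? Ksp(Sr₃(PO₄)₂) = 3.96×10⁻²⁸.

Precipitation begins when Q = Ksp.
Sr₃(PO₄)₂(s) ⇌ 3 Sr²⁺(aq) + 2 PO₄³⁻(aq)
Ksp = [Sr²⁺]^3[PO₄³⁻]^2 = [PO₄³⁻]^2(4.25×10⁻²)^3
[PO₄³⁻]^2 = 3.96×10⁻²⁸ / (4.25×10⁻²)^3 = 5.16×10⁻²⁴
[PO₄³⁻] = 2.27×10⁻¹² M

2.27×10⁻¹² M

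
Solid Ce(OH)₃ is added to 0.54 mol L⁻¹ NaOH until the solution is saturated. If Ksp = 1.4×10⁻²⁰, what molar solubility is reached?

8.9×10⁻²⁰ M

Ce(OH)₃(s) ⇌ Ce³⁺(aq) + 3 OH⁻(aq)
The solution already contains OH⁻ at 0.54 mol L⁻¹. Let s be the molar solubility of Ce(OH)₃.
[OH⁻] ≈ 0.54 mol L⁻¹ (common ion dominates); [Ce³⁺] = s.
Ksp = [Ce³⁺][OH⁻]^3 = s(0.54)^3
s = 1.4×10⁻²⁰ / (0.54)^3 = 8.9×10⁻²⁰
s = 8.9×10⁻²⁰ mol L⁻¹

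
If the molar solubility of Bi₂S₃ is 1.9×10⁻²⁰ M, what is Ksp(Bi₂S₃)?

Bi₂S₃(s) ⇌ 2 Bi³⁺(aq) + 3 S²⁻(aq)
Let s be the molar solubility. Then [Bi³⁺] = 2s and [S²⁻] = 3s.
Ksp = [Bi³⁺]^2[S²⁻]^3 = (2s)^2 · (3s)^3 = 108s^5
Ksp = 108 × (1.9×10⁻²⁰)^5 = 2.7×10⁻⁹⁷

Ksp = 2.7×10⁻⁹⁷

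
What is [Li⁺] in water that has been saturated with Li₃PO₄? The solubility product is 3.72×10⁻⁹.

Li₃PO₄(s) ⇌ 3 Li⁺(aq) + PO₄³⁻(aq)
With molar solubility s: [Li⁺] = 3s, [PO₄³⁻] = s.
Ksp = [Li⁺]^3[PO₄³⁻] = (3s)^3 · s = 27s^4 = 3.72×10⁻⁹
s = 3.43×10⁻³ M
[Li⁺] = 3s = 1.03×10⁻² M

1.03×10⁻² M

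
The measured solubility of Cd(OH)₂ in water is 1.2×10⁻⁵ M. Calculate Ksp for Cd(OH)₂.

Ksp = 6.9×10⁻¹⁵

Cd(OH)₂(s) ⇌ Cd²⁺(aq) + 2 OH⁻(aq)
Let s be the molar solubility. Then [Cd²⁺] = s and [OH⁻] = 2s.
Ksp = [Cd²⁺][OH⁻]^2 = s · (2s)^2 = 4s^3
Ksp = 4 × (1.2×10⁻⁵)^3 = 6.9×10⁻¹⁵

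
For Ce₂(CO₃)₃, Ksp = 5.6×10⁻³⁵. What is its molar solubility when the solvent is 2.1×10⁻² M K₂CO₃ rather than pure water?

1.2×10⁻¹⁵ M

Ce₂(CO₃)₃(s) ⇌ 2 Ce³⁺(aq) + 3 CO₃²⁻(aq)
With CO₃²⁻ already at 2.1×10⁻² M and s small, take [CO₃²⁻] ≈ 2.1×10⁻² M and [Ce³⁺] = 2s.
Ksp = [Ce³⁺]^2[CO₃²⁻]^3 = (2s)^2(2.1×10⁻²)^3
(2s)^2 = 5.6×10⁻³⁵ / (2.1×10⁻²)^3 = 6.0×10⁻³⁰
s = 1.2×10⁻¹⁵ M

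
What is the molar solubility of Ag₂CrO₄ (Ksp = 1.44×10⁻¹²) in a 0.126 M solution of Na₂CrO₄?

1.69×10⁻⁶ M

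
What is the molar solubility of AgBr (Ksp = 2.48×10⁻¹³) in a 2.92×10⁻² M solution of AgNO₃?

AgBr(s) ⇌ Ag⁺(aq) + Br⁻(aq)
Ag⁺ is already present at 2.92×10⁻² M. If s mol/L of AgBr dissolves, [Br⁻] = s while [Ag⁺] ≈ 2.92×10⁻² M.
Ksp = [Ag⁺][Br⁻] = (2.92×10⁻²)s
s = 2.48×10⁻¹³ / (2.92×10⁻²) = 8.49×10⁻¹²
s = 8.49×10⁻¹² M

8.49×10⁻¹² M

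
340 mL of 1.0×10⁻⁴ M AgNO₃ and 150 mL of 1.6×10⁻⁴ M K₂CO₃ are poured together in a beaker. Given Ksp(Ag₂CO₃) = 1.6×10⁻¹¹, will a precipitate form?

The combined volume is 490 mL.
[Ag⁺] = (1.0×10⁻⁴)(340)/490 = 6.9×10⁻⁵ M
[CO₃²⁻] = (1.6×10⁻⁴)(150)/490 = 4.9×10⁻⁵ M
Q = [Ag⁺]^2[CO₃²⁻] = 2.4×10⁻¹³
Q = 2.4×10⁻¹³ < Ksp = 1.6×10⁻¹¹, so the solution is unsaturated and no precipitate forms.

No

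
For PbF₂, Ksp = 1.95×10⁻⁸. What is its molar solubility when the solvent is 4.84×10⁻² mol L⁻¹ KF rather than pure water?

8.32×10⁻⁶ M

PbF₂(s) ⇌ Pb²⁺(aq) + 2 F⁻(aq)
With F⁻ already at 4.84×10⁻² mol L⁻¹ and s small, take [F⁻] ≈ 4.84×10⁻² mol L⁻¹ and [Pb²⁺] = s.
Ksp = [Pb²⁺][F⁻]^2 = s(4.84×10⁻²)^2
s = 1.95×10⁻⁸ / (4.84×10⁻²)^2 = 8.32×10⁻⁶
s = 8.32×10⁻⁶ mol L⁻¹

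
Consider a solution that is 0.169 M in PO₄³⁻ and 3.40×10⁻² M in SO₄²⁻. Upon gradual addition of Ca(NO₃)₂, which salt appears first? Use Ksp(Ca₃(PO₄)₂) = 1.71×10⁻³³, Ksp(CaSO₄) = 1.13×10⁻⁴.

Ca₃(PO₄)₂

Precipitation of each salt begins when its ion product equals Ksp.
For Ca₃(PO₄)₂: [Ca²⁺] = (Ksp/[PO₄³⁻]^2)^(1/3) = 3.91×10⁻¹¹ M
For CaSO₄: [Ca²⁺] = (Ksp/[SO₄²⁻]) = 3.32×10⁻³ M
Since Ca₃(PO₄)₂ needs less Ca²⁺ to reach saturation, it precipitates first.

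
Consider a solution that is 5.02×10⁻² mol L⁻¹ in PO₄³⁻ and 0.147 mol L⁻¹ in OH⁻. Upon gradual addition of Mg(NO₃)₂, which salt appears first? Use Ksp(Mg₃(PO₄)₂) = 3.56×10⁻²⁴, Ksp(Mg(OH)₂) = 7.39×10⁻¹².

Precipitation begins when Q = Ksp.
For Mg₃(PO₄)₂: [Mg²⁺] = (Ksp/[PO₄³⁻]^2)^(1/3) = 1.12×10⁻⁷ mol L⁻¹
For Mg(OH)₂: [Mg²⁺] = (Ksp/[OH⁻]^2) = 3.42×10⁻¹⁰ mol L⁻¹
Since Mg(OH)₂ needs less Mg²⁺ to reach saturation, it precipitates first.

Mg(OH)₂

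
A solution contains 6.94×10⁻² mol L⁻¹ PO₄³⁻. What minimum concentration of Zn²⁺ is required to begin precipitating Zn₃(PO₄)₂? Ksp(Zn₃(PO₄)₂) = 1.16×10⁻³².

1.34×10⁻¹⁰ M

A salt starts to precipitate once the ion product Q reaches its Ksp.
Zn₃(PO₄)₂(s) ⇌ 3 Zn²⁺(aq) + 2 PO₄³⁻(aq)
Ksp = [Zn²⁺]^3[PO₄³⁻]^2 = [Zn²⁺]^3(6.94×10⁻²)^2
[Zn²⁺]^3 = 1.16×10⁻³² / (6.94×10⁻²)^2 = 2.41×10⁻³⁰
[Zn²⁺] = 1.34×10⁻¹⁰ mol L⁻¹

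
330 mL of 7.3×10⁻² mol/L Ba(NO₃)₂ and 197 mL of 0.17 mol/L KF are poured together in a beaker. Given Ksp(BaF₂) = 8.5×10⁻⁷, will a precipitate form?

The combined volume is 527 mL.
[Ba²⁺] = (7.3×10⁻²)(330)/527 = 4.6×10⁻² mol/L
[F⁻] = (0.17)(197)/527 = 6.4×10⁻² mol/L
Q = [Ba²⁺][F⁻]^2 = 1.8×10⁻⁴
Q = 1.8×10⁻⁴ > Ksp = 8.5×10⁻⁷, so the solution is supersaturated and BaF₂ precipitates.

Yes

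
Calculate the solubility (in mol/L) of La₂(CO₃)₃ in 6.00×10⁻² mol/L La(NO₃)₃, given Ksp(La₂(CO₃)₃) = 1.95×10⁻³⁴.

1.26×10⁻¹¹ M

La₂(CO₃)₃(s) ⇌ 2 La³⁺(aq) + 3 CO₃²⁻(aq)
La³⁺ is already present at 6.00×10⁻² mol/L. If s mol/L of La₂(CO₃)₃ dissolves, [CO₃²⁻] = 3s while [La³⁺] ≈ 6.00×10⁻² mol/L.
Ksp = [La³⁺]^2[CO₃²⁻]^3 = (6.00×10⁻²)^2(3s)^3
(3s)^3 = 1.95×10⁻³⁴ / (6.00×10⁻²)^2 = 5.42×10⁻³²
s = 1.26×10⁻¹¹ mol/L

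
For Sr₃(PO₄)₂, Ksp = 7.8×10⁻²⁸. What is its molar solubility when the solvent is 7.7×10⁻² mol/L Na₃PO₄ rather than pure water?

Sr₃(PO₄)₂(s) ⇌ 3 Sr²⁺(aq) + 2 PO₄³⁻(aq)
With PO₄³⁻ already at 7.7×10⁻² mol/L and s small, take [PO₄³⁻] ≈ 7.7×10⁻² mol/L and [Sr²⁺] = 3s.
Ksp = [Sr²⁺]^3[PO₄³⁻]^2 = (3s)^3(7.7×10⁻²)^2
(3s)^3 = 7.8×10⁻²⁸ / (7.7×10⁻²)^2 = 1.3×10⁻²⁵
s = 1.7×10⁻⁹ mol/L

1.7×10⁻⁹ M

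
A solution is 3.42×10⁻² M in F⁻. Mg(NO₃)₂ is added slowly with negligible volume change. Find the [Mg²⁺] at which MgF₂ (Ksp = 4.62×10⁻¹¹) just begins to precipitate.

3.95×10⁻⁸ M

Each salt precipitates once Q = Ksp for that salt.
MgF₂(s) ⇌ Mg²⁺(aq) + 2 F⁻(aq)
Ksp = [Mg²⁺][F⁻]^2 = [Mg²⁺](3.42×10⁻²)^2
[Mg²⁺] = 4.62×10⁻¹¹ / (3.42×10⁻²)^2 = 3.95×10⁻⁸
[Mg²⁺] = 3.95×10⁻⁸ M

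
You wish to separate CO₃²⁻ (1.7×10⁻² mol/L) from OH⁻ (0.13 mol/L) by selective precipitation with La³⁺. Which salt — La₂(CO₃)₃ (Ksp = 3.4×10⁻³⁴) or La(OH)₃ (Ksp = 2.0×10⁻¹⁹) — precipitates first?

A salt starts to precipitate once the ion product Q reaches its Ksp.
For La₂(CO₃)₃: [La³⁺] = (Ksp/[CO₃²⁻]^3)^(1/2) = 8.3×10⁻¹⁵ mol/L
For La(OH)₃: [La³⁺] = (Ksp/[OH⁻]^3) = 9.1×10⁻¹⁷ mol/L
Since La(OH)₃ needs less La³⁺ to reach saturation, it precipitates first.

La(OH)₃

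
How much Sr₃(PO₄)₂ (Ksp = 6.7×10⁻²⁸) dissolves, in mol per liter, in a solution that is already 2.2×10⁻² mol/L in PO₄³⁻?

Sr₃(PO₄)₂(s) ⇌ 3 Sr²⁺(aq) + 2 PO₄³⁻(aq)
PO₄³⁻ is already present at 2.2×10⁻² mol/L. If s mol/L of Sr₃(PO₄)₂ dissolves, [Sr²⁺] = 3s while [PO₄³⁻] ≈ 2.2×10⁻² mol/L.
Ksp = [Sr²⁺]^3[PO₄³⁻]^2 = (3s)^3(2.2×10⁻²)^2
(3s)^3 = 6.7×10⁻²⁸ / (2.2×10⁻²)^2 = 1.4×10⁻²⁴
s = 3.7×10⁻⁹ mol/L

3.7×10⁻⁹ M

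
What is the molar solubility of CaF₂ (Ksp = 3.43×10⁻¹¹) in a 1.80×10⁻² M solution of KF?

1.06×10⁻⁷ M

CaF₂(s) ⇌ Ca²⁺(aq) + 2 F⁻(aq)
The solution already contains F⁻ at 1.80×10⁻² M. Let s be the molar solubility of CaF₂.
[F⁻] ≈ 1.80×10⁻² M (common ion dominates); [Ca²⁺] = s.
Ksp = [Ca²⁺][F⁻]^2 = s(1.80×10⁻²)^2
s = 3.43×10⁻¹¹ / (1.80×10⁻²)^2 = 1.06×10⁻⁷
s = 1.06×10⁻⁷ M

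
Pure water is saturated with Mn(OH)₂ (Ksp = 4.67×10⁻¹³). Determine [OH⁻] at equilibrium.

9.77×10⁻⁵ M

Mn(OH)₂(s) ⇌ Mn²⁺(aq) + 2 OH⁻(aq)
If s mol/L of Mn(OH)₂ dissolves, [Mn²⁺] = s and [OH⁻] = 2s.
Ksp = [Mn²⁺][OH⁻]^2 = s · (2s)^2 = 4s^3 = 4.67×10⁻¹³
s = 4.89×10⁻⁵ M
[OH⁻] = 2s = 9.77×10⁻⁵ M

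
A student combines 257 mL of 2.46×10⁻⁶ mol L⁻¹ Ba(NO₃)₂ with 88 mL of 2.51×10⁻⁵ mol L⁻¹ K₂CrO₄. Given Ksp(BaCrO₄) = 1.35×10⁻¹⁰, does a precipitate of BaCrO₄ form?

No

Total volume after mixing = 257 + 88 = 345 mL.
[Ba²⁺] = (2.46×10⁻⁶)(257)/345 = 1.83×10⁻⁶ mol L⁻¹
[CrO₄²⁻] = (2.51×10⁻⁵)(88)/345 = 6.40×10⁻⁶ mol L⁻¹
Q = [Ba²⁺][CrO₄²⁻] = 1.17×10⁻¹¹
Since Q (1.17×10⁻¹¹) is less than Ksp (1.35×10⁻¹⁰), no BaCrO₄ precipitates.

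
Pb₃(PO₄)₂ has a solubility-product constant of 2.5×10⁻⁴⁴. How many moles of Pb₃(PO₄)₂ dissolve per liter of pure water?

Pb₃(PO₄)₂(s) ⇌ 3 Pb²⁺(aq) + 2 PO₄³⁻(aq)
With molar solubility s: [Pb²⁺] = 3s, [PO₄³⁻] = 2s.
Ksp = [Pb²⁺]^3[PO₄³⁻]^2 = (3s)^3 · (2s)^2 = 108s^5
108s^5 = 2.5×10⁻⁴⁴  ⇒  s^5 = 2.3×10⁻⁴⁶
s = (2.3×10⁻⁴⁶)^(1/5) = 7.5×10⁻¹⁰ mol/L

7.5×10⁻¹⁰ M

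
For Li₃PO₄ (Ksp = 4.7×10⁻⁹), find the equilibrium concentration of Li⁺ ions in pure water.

1.1×10⁻² M

Li₃PO₄(s) ⇌ 3 Li⁺(aq) + PO₄³⁻(aq)
Call the molar solubility s, so that [Li⁺] = 3s and [PO₄³⁻] = s.
Ksp = [Li⁺]^3[PO₄³⁻] = (3s)^3 · s = 27s^4 = 4.7×10⁻⁹
s = 3.6×10⁻³ mol L⁻¹
[Li⁺] = 3s = 1.1×10⁻² mol L⁻¹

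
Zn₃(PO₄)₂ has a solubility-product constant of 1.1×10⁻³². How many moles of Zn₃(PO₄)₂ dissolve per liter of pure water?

1.6×10⁻⁷ M

Zn₃(PO₄)₂(s) ⇌ 3 Zn²⁺(aq) + 2 PO₄³⁻(aq)
For each mole of Zn₃(PO₄)₂ that dissolves per liter, [Zn²⁺] = 3s and [PO₄³⁻] = 2s; let s denote this solubility.
Ksp = [Zn²⁺]^3[PO₄³⁻]^2 = (3s)^3 · (2s)^2 = 108s^5
108s^5 = 1.1×10⁻³²  ⇒  s^5 = 1.0×10⁻³⁴
Taking the 5th root, s = 1.6×10⁻⁷ M.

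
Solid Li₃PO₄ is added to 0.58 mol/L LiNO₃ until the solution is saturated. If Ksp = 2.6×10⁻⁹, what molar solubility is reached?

Li₃PO₄(s) ⇌ 3 Li⁺(aq) + PO₄³⁻(aq)
The solution already contains Li⁺ at 0.58 mol/L. Let s be the molar solubility of Li₃PO₄.
[Li⁺] ≈ 0.58 mol/L (common ion dominates); [PO₄³⁻] = s.
Ksp = [Li⁺]^3[PO₄³⁻] = (0.58)^3s
s = 2.6×10⁻⁹ / (0.58)^3 = 1.3×10⁻⁸
s = 1.3×10⁻⁸ mol/L

1.3×10⁻⁸ M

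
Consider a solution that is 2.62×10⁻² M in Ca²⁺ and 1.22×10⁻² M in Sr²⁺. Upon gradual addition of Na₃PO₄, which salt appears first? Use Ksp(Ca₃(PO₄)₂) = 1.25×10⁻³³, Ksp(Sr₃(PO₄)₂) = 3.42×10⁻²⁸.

Ca₃(PO₄)₂

Precipitation of each salt begins when its ion product equals Ksp.
For Ca₃(PO₄)₂: [PO₄³⁻] = (Ksp/[Ca²⁺]^3)^(1/2) = 8.34×10⁻¹⁵ M
For Sr₃(PO₄)₂: [PO₄³⁻] = (Ksp/[Sr²⁺]^3)^(1/2) = 1.37×10⁻¹¹ M
Since Ca₃(PO₄)₂ needs less PO₄³⁻ to reach saturation, it precipitates first.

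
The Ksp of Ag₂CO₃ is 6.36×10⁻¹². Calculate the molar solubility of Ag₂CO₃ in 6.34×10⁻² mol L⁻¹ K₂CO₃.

Ag₂CO₃(s) ⇌ 2 Ag⁺(aq) + CO₃²⁻(aq)
With CO₃²⁻ already at 6.34×10⁻² mol L⁻¹ and s small, take [CO₃²⁻] ≈ 6.34×10⁻² mol L⁻¹ and [Ag⁺] = 2s.
Ksp = [Ag⁺]^2[CO₃²⁻] = (2s)^2(6.34×10⁻²)
(2s)^2 = 6.36×10⁻¹² / (6.34×10⁻²) = 1.00×10⁻¹⁰
s = 5.01×10⁻⁶ mol L⁻¹

5.01×10⁻⁶ M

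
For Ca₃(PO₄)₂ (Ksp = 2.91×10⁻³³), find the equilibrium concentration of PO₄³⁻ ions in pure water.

2.44×10⁻⁷ M

Ca₃(PO₄)₂(s) ⇌ 3 Ca²⁺(aq) + 2 PO₄³⁻(aq)
Call the molar solubility s, so that [Ca²⁺] = 3s and [PO₄³⁻] = 2s.
Ksp = [Ca²⁺]^3[PO₄³⁻]^2 = (3s)^3 · (2s)^2 = 108s^5 = 2.91×10⁻³³
s = 1.22×10⁻⁷ mol L⁻¹
[PO₄³⁻] = 2s = 2.44×10⁻⁷ mol L⁻¹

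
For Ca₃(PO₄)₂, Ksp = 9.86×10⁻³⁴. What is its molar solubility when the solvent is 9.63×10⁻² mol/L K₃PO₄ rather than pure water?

Ca₃(PO₄)₂(s) ⇌ 3 Ca²⁺(aq) + 2 PO₄³⁻(aq)
PO₄³⁻ is already present at 9.63×10⁻² mol/L. If s mol/L of Ca₃(PO₄)₂ dissolves, [Ca²⁺] = 3s while [PO₄³⁻] ≈ 9.63×10⁻² mol/L.
Ksp = [Ca²⁺]^3[PO₄³⁻]^2 = (3s)^3(9.63×10⁻²)^2
(3s)^3 = 9.86×10⁻³⁴ / (9.63×10⁻²)^2 = 1.06×10⁻³¹
s = 1.58×10⁻¹¹ mol/L

1.58×10⁻¹¹ M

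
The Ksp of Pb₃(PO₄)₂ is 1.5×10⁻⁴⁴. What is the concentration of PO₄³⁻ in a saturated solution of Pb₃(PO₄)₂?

Pb₃(PO₄)₂(s) ⇌ 3 Pb²⁺(aq) + 2 PO₄³⁻(aq)
If s mol/L of Pb₃(PO₄)₂ dissolves, [Pb²⁺] = 3s and [PO₄³⁻] = 2s.
Ksp = [Pb²⁺]^3[PO₄³⁻]^2 = (3s)^3 · (2s)^2 = 108s^5 = 1.5×10⁻⁴⁴
s = 6.7×10⁻¹⁰ mol/L
[PO₄³⁻] = 2s = 1.3×10⁻⁹ mol/L

1.3×10⁻⁹ M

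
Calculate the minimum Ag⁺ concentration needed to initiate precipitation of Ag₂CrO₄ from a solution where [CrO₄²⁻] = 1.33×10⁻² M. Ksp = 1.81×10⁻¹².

1.17×10⁻⁵ M

A salt starts to precipitate once the ion product Q reaches its Ksp.
Ag₂CrO₄(s) ⇌ 2 Ag⁺(aq) + CrO₄²⁻(aq)
Ksp = [Ag⁺]^2[CrO₄²⁻] = [Ag⁺]^2(1.33×10⁻²)
[Ag⁺]^2 = 1.81×10⁻¹² / (1.33×10⁻²) = 1.36×10⁻¹⁰
[Ag⁺] = 1.17×10⁻⁵ M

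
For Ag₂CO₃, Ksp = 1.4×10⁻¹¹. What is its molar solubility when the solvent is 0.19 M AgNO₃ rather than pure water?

3.9×10⁻¹⁰ M

Ag₂CO₃(s) ⇌ 2 Ag⁺(aq) + CO₃²⁻(aq)
Let s be the solubility of Ag₂CO₃ here. The common ion gives [Ag⁺] ≈ 0.19 M, and [CO₃²⁻] = s.
Ksp = [Ag⁺]^2[CO₃²⁻] = (0.19)^2s
s = 1.4×10⁻¹¹ / (0.19)^2 = 3.9×10⁻¹⁰
s = 3.9×10⁻¹⁰ M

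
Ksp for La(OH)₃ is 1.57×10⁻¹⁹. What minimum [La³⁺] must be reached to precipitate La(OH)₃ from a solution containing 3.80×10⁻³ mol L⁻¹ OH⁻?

2.86×10⁻¹² M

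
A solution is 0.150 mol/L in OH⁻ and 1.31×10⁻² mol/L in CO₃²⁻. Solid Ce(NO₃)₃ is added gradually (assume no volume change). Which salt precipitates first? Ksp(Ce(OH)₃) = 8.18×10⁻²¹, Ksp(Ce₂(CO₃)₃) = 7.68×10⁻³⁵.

The threshold for precipitation is Q = Ksp.
For Ce(OH)₃: [Ce³⁺] = (Ksp/[OH⁻]^3) = 2.42×10⁻¹⁸ mol/L
For Ce₂(CO₃)₃: [Ce³⁺] = (Ksp/[CO₃²⁻]^3)^(1/2) = 5.84×10⁻¹⁵ mol/L
The smaller threshold [Ce³⁺] is reached first, so Ce(OH)₃ precipitates first.

Ce(OH)₃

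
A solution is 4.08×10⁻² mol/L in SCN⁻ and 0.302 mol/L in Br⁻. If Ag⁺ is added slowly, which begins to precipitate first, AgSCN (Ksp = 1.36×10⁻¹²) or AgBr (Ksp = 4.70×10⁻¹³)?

AgBr

Precipitation begins when Q = Ksp.
For AgSCN: [Ag⁺] = (Ksp/[SCN⁻]) = 3.33×10⁻¹¹ mol/L
For AgBr: [Ag⁺] = (Ksp/[Br⁻]) = 1.56×10⁻¹² mol/L
AgBr requires the lower [Ag⁺], so it precipitates first.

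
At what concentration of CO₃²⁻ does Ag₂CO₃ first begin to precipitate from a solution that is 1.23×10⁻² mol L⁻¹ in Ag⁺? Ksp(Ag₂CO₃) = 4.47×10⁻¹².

The threshold for precipitation is Q = Ksp.
Ag₂CO₃(s) ⇌ 2 Ag⁺(aq) + CO₃²⁻(aq)
Ksp = [Ag⁺]^2[CO₃²⁻] = [CO₃²⁻](1.23×10⁻²)^2
[CO₃²⁻] = 4.47×10⁻¹² / (1.23×10⁻²)^2 = 2.95×10⁻⁸
[CO₃²⁻] = 2.95×10⁻⁸ mol L⁻¹

2.95×10⁻⁸ M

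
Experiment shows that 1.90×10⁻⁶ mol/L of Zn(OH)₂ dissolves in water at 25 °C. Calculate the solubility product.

Ksp = 2.74×10⁻¹⁷

Zn(OH)₂(s) ⇌ Zn²⁺(aq) + 2 OH⁻(aq)
If s mol/L of Zn(OH)₂ dissolves, [Zn²⁺] = s and [OH⁻] = 2s.
Ksp = [Zn²⁺][OH⁻]^2 = s · (2s)^2 = 4s^3
Ksp = 4 × (1.90×10⁻⁶)^3 = 2.74×10⁻¹⁷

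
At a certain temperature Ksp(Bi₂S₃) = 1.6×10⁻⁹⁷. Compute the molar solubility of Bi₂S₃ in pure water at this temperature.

Bi₂S₃(s) ⇌ 2 Bi³⁺(aq) + 3 S²⁻(aq)
If s mol/L of Bi₂S₃ dissolves, [Bi³⁺] = 2s and [S²⁻] = 3s.
Ksp = [Bi³⁺]^2[S²⁻]^3 = (2s)^2 · (3s)^3 = 108s^5
108s^5 = 1.6×10⁻⁹⁷  ⇒  s^5 = 1.5×10⁻⁹⁹
s = (1.5×10⁻⁹⁹)^(1/5) = 1.7×10⁻²⁰ mol/L

1.7×10⁻²⁰ M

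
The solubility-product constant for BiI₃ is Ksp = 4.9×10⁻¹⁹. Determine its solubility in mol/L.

1.2×10⁻⁵ M

BiI₃(s) ⇌ Bi³⁺(aq) + 3 I⁻(aq)
Let s be the molar solubility. Then [Bi³⁺] = s and [I⁻] = 3s.
Ksp = [Bi³⁺][I⁻]^3 = s · (3s)^3 = 27s^4
27s^4 = 4.9×10⁻¹⁹  ⇒  s^4 = 1.8×10⁻²⁰
Taking the 4th root, s = 1.2×10⁻⁵ mol/L.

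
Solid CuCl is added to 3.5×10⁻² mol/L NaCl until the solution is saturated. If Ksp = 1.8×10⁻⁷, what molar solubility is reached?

CuCl(s) ⇌ Cu⁺(aq) + Cl⁻(aq)
The solution already contains Cl⁻ at 3.5×10⁻² mol/L. Let s be the molar solubility of CuCl.
[Cl⁻] ≈ 3.5×10⁻² mol/L (common ion dominates); [Cu⁺] = s.
Ksp = [Cu⁺][Cl⁻] = s(3.5×10⁻²)
s = 1.8×10⁻⁷ / (3.5×10⁻²) = 5.1×10⁻⁶
s = 5.1×10⁻⁶ mol/L

5.1×10⁻⁶ M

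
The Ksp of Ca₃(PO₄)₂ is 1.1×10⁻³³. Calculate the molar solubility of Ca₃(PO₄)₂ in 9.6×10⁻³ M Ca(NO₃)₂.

Ca₃(PO₄)₂(s) ⇌ 3 Ca²⁺(aq) + 2 PO₄³⁻(aq)
With Ca²⁺ already at 9.6×10⁻³ M and s small, take [Ca²⁺] ≈ 9.6×10⁻³ M and [PO₄³⁻] = 2s.
Ksp = [Ca²⁺]^3[PO₄³⁻]^2 = (9.6×10⁻³)^3(2s)^2
(2s)^2 = 1.1×10⁻³³ / (9.6×10⁻³)^3 = 1.2×10⁻²⁷
s = 1.8×10⁻¹⁴ M

1.8×10⁻¹⁴ M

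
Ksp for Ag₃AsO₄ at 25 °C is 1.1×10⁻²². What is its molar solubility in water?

Ag₃AsO₄(s) ⇌ 3 Ag⁺(aq) + AsO₄³⁻(aq)
With molar solubility s: [Ag⁺] = 3s, [AsO₄³⁻] = s.
Ksp = [Ag⁺]^3[AsO₄³⁻] = (3s)^3 · s = 27s^4
27s^4 = 1.1×10⁻²²  ⇒  s^4 = 4.1×10⁻²⁴
s = 1.4×10⁻⁶ M

1.4×10⁻⁶ M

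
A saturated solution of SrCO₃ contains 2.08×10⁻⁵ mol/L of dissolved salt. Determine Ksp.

Ksp = 4.33×10⁻¹⁰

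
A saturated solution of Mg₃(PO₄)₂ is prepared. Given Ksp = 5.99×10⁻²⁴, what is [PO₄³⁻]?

1.78×10⁻⁵ M

Mg₃(PO₄)₂(s) ⇌ 3 Mg²⁺(aq) + 2 PO₄³⁻(aq)
With molar solubility s: [Mg²⁺] = 3s, [PO₄³⁻] = 2s.
Ksp = [Mg²⁺]^3[PO₄³⁻]^2 = (3s)^3 · (2s)^2 = 108s^5 = 5.99×10⁻²⁴
s = 8.89×10⁻⁶ mol L⁻¹
[PO₄³⁻] = 2s = 1.78×10⁻⁵ mol L⁻¹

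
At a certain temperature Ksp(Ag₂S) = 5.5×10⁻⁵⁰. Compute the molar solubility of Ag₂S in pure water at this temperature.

Ag₂S(s) ⇌ 2 Ag⁺(aq) + S²⁻(aq)
With molar solubility s: [Ag⁺] = 2s, [S²⁻] = s.
Ksp = [Ag⁺]^2[S²⁻] = (2s)^2 · s = 4s^3
4s^3 = 5.5×10⁻⁵⁰  ⇒  s^3 = 1.4×10⁻⁵⁰
s = 2.4×10⁻¹⁷ mol/L

2.4×10⁻¹⁷ M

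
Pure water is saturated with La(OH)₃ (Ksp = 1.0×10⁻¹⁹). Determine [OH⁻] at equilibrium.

2.3×10⁻⁵ M

La(OH)₃(s) ⇌ La³⁺(aq) + 3 OH⁻(aq)
Call the molar solubility s, so that [La³⁺] = s and [OH⁻] = 3s.
Ksp = [La³⁺][OH⁻]^3 = s · (3s)^3 = 27s^4 = 1.0×10⁻¹⁹
s = 7.8×10⁻⁶ mol/L
[OH⁻] = 3s = 2.3×10⁻⁵ mol/L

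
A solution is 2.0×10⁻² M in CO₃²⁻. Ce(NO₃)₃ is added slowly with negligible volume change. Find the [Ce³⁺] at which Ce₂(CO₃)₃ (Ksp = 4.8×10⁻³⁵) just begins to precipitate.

A salt starts to precipitate once the ion product Q reaches its Ksp.
Ce₂(CO₃)₃(s) ⇌ 2 Ce³⁺(aq) + 3 CO₃²⁻(aq)
Ksp = [Ce³⁺]^2[CO₃²⁻]^3 = [Ce³⁺]^2(2.0×10⁻²)^3
[Ce³⁺]^2 = 4.8×10⁻³⁵ / (2.0×10⁻²)^3 = 6.0×10⁻³⁰
[Ce³⁺] = 2.4×10⁻¹⁵ M

2.4×10⁻¹⁵ M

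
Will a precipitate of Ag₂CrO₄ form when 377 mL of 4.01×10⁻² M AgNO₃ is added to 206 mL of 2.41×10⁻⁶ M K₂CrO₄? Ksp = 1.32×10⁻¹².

Yes

After mixing, V = 377 mL + 206 mL = 583 mL.
[Ag⁺] = (4.01×10⁻²)(377)/583 = 2.59×10⁻² M
[CrO₄²⁻] = (2.41×10⁻⁶)(206)/583 = 8.52×10⁻⁷ M
Q = [Ag⁺]^2[CrO₄²⁻] = 5.73×10⁻¹⁰
Q = 5.73×10⁻¹⁰ > Ksp = 1.32×10⁻¹², so the solution is supersaturated and Ag₂CrO₄ precipitates.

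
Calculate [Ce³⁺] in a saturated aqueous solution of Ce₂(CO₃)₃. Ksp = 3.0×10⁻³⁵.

9.8×10⁻⁸ M

Ce₂(CO₃)₃(s) ⇌ 2 Ce³⁺(aq) + 3 CO₃²⁻(aq)
Let s be the molar solubility. Then [Ce³⁺] = 2s and [CO₃²⁻] = 3s.
Ksp = [Ce³⁺]^2[CO₃²⁻]^3 = (2s)^2 · (3s)^3 = 108s^5 = 3.0×10⁻³⁵
s = 4.9×10⁻⁸ mol L⁻¹
[Ce³⁺] = 2s = 9.8×10⁻⁸ mol L⁻¹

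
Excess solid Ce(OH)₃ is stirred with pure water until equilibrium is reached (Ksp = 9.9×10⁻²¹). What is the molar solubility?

4.4×10⁻⁶ M

Ce(OH)₃(s) ⇌ Ce³⁺(aq) + 3 OH⁻(aq)
Call the molar solubility s, so that [Ce³⁺] = s and [OH⁻] = 3s.
Ksp = [Ce³⁺][OH⁻]^3 = s · (3s)^3 = 27s^4
27s^4 = 9.9×10⁻²¹  ⇒  s^4 = 3.7×10⁻²²
Taking the 4th root, s = 4.4×10⁻⁶ mol L⁻¹.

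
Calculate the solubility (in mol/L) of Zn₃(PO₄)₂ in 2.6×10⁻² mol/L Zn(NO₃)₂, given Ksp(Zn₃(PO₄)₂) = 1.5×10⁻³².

Zn₃(PO₄)₂(s) ⇌ 3 Zn²⁺(aq) + 2 PO₄³⁻(aq)
The solution already contains Zn²⁺ at 2.6×10⁻² mol/L. Let s be the molar solubility of Zn₃(PO₄)₂.
[Zn²⁺] ≈ 2.6×10⁻² mol/L (common ion dominates); [PO₄³⁻] = 2s.
Ksp = [Zn²⁺]^3[PO₄³⁻]^2 = (2.6×10⁻²)^3(2s)^2
(2s)^2 = 1.5×10⁻³² / (2.6×10⁻²)^3 = 8.5×10⁻²⁸
s = 1.5×10⁻¹⁴ mol/L

1.5×10⁻¹⁴ M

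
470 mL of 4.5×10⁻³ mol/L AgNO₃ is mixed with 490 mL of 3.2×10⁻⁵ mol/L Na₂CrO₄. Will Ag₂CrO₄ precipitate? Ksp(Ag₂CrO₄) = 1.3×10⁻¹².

Yes

The combined volume is 960 mL.
[Ag⁺] = (4.5×10⁻³)(470)/960 = 2.2×10⁻³ mol/L
[CrO₄²⁻] = (3.2×10⁻⁵)(490)/960 = 1.6×10⁻⁵ mol/L
Q = [Ag⁺]^2[CrO₄²⁻] = 7.9×10⁻¹¹
Since Q (7.9×10⁻¹¹) exceeds Ksp (1.3×10⁻¹²), Ag₂CrO₄ will precipitate.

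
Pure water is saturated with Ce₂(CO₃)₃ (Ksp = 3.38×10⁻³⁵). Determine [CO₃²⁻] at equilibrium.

Ce₂(CO₃)₃(s) ⇌ 2 Ce³⁺(aq) + 3 CO₃²⁻(aq)
For each mole of Ce₂(CO₃)₃ that dissolves per liter, [Ce³⁺] = 2s and [CO₃²⁻] = 3s; let s denote this solubility.
Ksp = [Ce³⁺]^2[CO₃²⁻]^3 = (2s)^2 · (3s)^3 = 108s^5 = 3.38×10⁻³⁵
s = 5.00×10⁻⁸ mol/L
[CO₃²⁻] = 3s = 1.50×10⁻⁷ mol/L

1.50×10⁻⁷ M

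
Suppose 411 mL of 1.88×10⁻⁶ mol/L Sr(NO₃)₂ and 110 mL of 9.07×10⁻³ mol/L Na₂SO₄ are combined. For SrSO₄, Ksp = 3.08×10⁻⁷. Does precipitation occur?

No

After mixing, V = 411 mL + 110 mL = 521 mL.
[Sr²⁺] = (1.88×10⁻⁶)(411)/521 = 1.48×10⁻⁶ mol/L
[SO₄²⁻] = (9.07×10⁻³)(110)/521 = 1.91×10⁻³ mol/L
Q = [Sr²⁺][SO₄²⁻] = 2.84×10⁻⁹
Q = 2.84×10⁻⁹ < Ksp = 3.08×10⁻⁷, so the solution is unsaturated and no precipitate forms.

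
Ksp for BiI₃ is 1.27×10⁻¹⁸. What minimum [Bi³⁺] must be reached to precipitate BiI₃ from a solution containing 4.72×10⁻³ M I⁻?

1.21×10⁻¹¹ M

Precipitation of each salt begins when its ion product equals Ksp.
BiI₃(s) ⇌ Bi³⁺(aq) + 3 I⁻(aq)
Ksp = [Bi³⁺][I⁻]^3 = [Bi³⁺](4.72×10⁻³)^3
[Bi³⁺] = 1.27×10⁻¹⁸ / (4.72×10⁻³)^3 = 1.21×10⁻¹¹
[Bi³⁺] = 1.21×10⁻¹¹ M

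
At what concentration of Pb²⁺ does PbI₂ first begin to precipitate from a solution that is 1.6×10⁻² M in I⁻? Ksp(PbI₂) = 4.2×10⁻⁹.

Precipitation begins when Q = Ksp.
PbI₂(s) ⇌ Pb²⁺(aq) + 2 I⁻(aq)
Ksp = [Pb²⁺][I⁻]^2 = [Pb²⁺](1.6×10⁻²)^2
[Pb²⁺] = 4.2×10⁻⁹ / (1.6×10⁻²)^2 = 1.6×10⁻⁵
[Pb²⁺] = 1.6×10⁻⁵ M

1.6×10⁻⁵ M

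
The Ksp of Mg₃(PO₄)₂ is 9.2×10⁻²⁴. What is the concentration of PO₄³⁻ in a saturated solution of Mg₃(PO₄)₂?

Mg₃(PO₄)₂(s) ⇌ 3 Mg²⁺(aq) + 2 PO₄³⁻(aq)
Let s be the molar solubility. Then [Mg²⁺] = 3s and [PO₄³⁻] = 2s.
Ksp = [Mg²⁺]^3[PO₄³⁻]^2 = (3s)^3 · (2s)^2 = 108s^5 = 9.2×10⁻²⁴
s = 9.7×10⁻⁶ mol L⁻¹
[PO₄³⁻] = 2s = 1.9×10⁻⁵ mol L⁻¹

1.9×10⁻⁵ M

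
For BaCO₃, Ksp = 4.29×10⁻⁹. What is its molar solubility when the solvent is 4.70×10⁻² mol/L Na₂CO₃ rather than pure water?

BaCO₃(s) ⇌ Ba²⁺(aq) + CO₃²⁻(aq)
The solution already contains CO₃²⁻ at 4.70×10⁻² mol/L. Let s be the molar solubility of BaCO₃.
[CO₃²⁻] ≈ 4.70×10⁻² mol/L (common ion dominates); [Ba²⁺] = s.
Ksp = [Ba²⁺][CO₃²⁻] = s(4.70×10⁻²)
s = 4.29×10⁻⁹ / (4.70×10⁻²) = 9.13×10⁻⁸
s = 9.13×10⁻⁸ mol/L

9.13×10⁻⁸ M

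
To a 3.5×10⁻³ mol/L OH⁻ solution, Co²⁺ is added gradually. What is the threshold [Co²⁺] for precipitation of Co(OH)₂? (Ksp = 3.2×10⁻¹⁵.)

Precipitation of each salt begins when its ion product equals Ksp.
Co(OH)₂(s) ⇌ Co²⁺(aq) + 2 OH⁻(aq)
Ksp = [Co²⁺][OH⁻]^2 = [Co²⁺](3.5×10⁻³)^2
[Co²⁺] = 3.2×10⁻¹⁵ / (3.5×10⁻³)^2 = 2.6×10⁻¹⁰
[Co²⁺] = 2.6×10⁻¹⁰ mol/L

2.6×10⁻¹⁰ M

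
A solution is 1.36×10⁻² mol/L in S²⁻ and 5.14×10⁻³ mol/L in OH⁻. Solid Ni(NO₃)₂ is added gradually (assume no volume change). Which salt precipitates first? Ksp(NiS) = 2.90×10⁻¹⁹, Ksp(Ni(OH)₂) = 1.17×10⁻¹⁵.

Precipitation begins when Q = Ksp.
For NiS: [Ni²⁺] = (Ksp/[S²⁻]) = 2.13×10⁻¹⁷ mol/L
For Ni(OH)₂: [Ni²⁺] = (Ksp/[OH⁻]^2) = 4.43×10⁻¹¹ mol/L
The smaller threshold [Ni²⁺] is reached first, so NiS precipitates first.

NiS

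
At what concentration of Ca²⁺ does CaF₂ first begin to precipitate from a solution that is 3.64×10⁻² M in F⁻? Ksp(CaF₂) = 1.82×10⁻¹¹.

1.37×10⁻⁸ M

Each salt precipitates once Q = Ksp for that salt.
CaF₂(s) ⇌ Ca²⁺(aq) + 2 F⁻(aq)
Ksp = [Ca²⁺][F⁻]^2 = [Ca²⁺](3.64×10⁻²)^2
[Ca²⁺] = 1.82×10⁻¹¹ / (3.64×10⁻²)^2 = 1.37×10⁻⁸
[Ca²⁺] = 1.37×10⁻⁸ M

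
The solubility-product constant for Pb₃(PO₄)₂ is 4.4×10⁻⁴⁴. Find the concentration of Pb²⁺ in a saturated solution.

2.5×10⁻⁹ M

Pb₃(PO₄)₂(s) ⇌ 3 Pb²⁺(aq) + 2 PO₄³⁻(aq)
If s mol/L of Pb₃(PO₄)₂ dissolves, [Pb²⁺] = 3s and [PO₄³⁻] = 2s.
Ksp = [Pb²⁺]^3[PO₄³⁻]^2 = (3s)^3 · (2s)^2 = 108s^5 = 4.4×10⁻⁴⁴
s = 8.4×10⁻¹⁰ mol L⁻¹
[Pb²⁺] = 3s = 2.5×10⁻⁹ mol L⁻¹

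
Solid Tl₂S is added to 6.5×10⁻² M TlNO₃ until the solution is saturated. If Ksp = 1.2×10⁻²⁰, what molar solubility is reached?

Tl₂S(s) ⇌ 2 Tl⁺(aq) + S²⁻(aq)
The solution already contains Tl⁺ at 6.5×10⁻² M. Let s be the molar solubility of Tl₂S.
[Tl⁺] ≈ 6.5×10⁻² M (common ion dominates); [S²⁻] = s.
Ksp = [Tl⁺]^2[S²⁻] = (6.5×10⁻²)^2s
s = 1.2×10⁻²⁰ / (6.5×10⁻²)^2 = 2.8×10⁻¹⁸
s = 2.8×10⁻¹⁸ M

2.8×10⁻¹⁸ M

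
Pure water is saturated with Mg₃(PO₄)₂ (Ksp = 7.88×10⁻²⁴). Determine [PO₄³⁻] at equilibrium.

1.88×10⁻⁵ M

Mg₃(PO₄)₂(s) ⇌ 3 Mg²⁺(aq) + 2 PO₄³⁻(aq)
Call the molar solubility s, so that [Mg²⁺] = 3s and [PO₄³⁻] = 2s.
Ksp = [Mg²⁺]^3[PO₄³⁻]^2 = (3s)^3 · (2s)^2 = 108s^5 = 7.88×10⁻²⁴
s = 9.39×10⁻⁶ M
[PO₄³⁻] = 2s = 1.88×10⁻⁵ M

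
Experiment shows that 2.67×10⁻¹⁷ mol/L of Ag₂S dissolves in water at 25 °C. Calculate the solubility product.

Ag₂S(s) ⇌ 2 Ag⁺(aq) + S²⁻(aq)
Let s be the molar solubility. Then [Ag⁺] = 2s and [S²⁻] = s.
Ksp = [Ag⁺]^2[S²⁻] = (2s)^2 · s = 4s^3
Ksp = 4 × (2.67×10⁻¹⁷)^3 = 7.61×10⁻⁵⁰

Ksp = 7.61×10⁻⁵⁰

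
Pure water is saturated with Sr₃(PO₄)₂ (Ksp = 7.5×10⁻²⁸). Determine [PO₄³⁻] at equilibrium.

2.9×10⁻⁶ M

Sr₃(PO₄)₂(s) ⇌ 3 Sr²⁺(aq) + 2 PO₄³⁻(aq)
If s mol/L of Sr₃(PO₄)₂ dissolves, [Sr²⁺] = 3s and [PO₄³⁻] = 2s.
Ksp = [Sr²⁺]^3[PO₄³⁻]^2 = (3s)^3 · (2s)^2 = 108s^5 = 7.5×10⁻²⁸
s = 1.5×10⁻⁶ mol/L
[PO₄³⁻] = 2s = 2.9×10⁻⁶ mol/L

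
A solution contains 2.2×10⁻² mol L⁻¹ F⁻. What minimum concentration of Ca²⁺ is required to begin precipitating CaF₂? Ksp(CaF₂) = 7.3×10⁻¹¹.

The threshold for precipitation is Q = Ksp.
CaF₂(s) ⇌ Ca²⁺(aq) + 2 F⁻(aq)
Ksp = [Ca²⁺][F⁻]^2 = [Ca²⁺](2.2×10⁻²)^2
[Ca²⁺] = 7.3×10⁻¹¹ / (2.2×10⁻²)^2 = 1.5×10⁻⁷
[Ca²⁺] = 1.5×10⁻⁷ mol L⁻¹

1.5×10⁻⁷ M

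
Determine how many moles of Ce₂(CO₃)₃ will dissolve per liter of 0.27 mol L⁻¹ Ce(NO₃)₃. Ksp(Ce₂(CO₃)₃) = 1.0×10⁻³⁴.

3.7×10⁻¹² M

Ce₂(CO₃)₃(s) ⇌ 2 Ce³⁺(aq) + 3 CO₃²⁻(aq)
Let s be the solubility of Ce₂(CO₃)₃ here. The common ion gives [Ce³⁺] ≈ 0.27 mol L⁻¹, and [CO₃²⁻] = 3s.
Ksp = [Ce³⁺]^2[CO₃²⁻]^3 = (0.27)^2(3s)^3
(3s)^3 = 1.0×10⁻³⁴ / (0.27)^2 = 1.4×10⁻³³
s = 3.7×10⁻¹² mol L⁻¹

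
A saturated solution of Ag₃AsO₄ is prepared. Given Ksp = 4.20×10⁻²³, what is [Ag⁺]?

3.35×10⁻⁶ M

Ag₃AsO₄(s) ⇌ 3 Ag⁺(aq) + AsO₄³⁻(aq)
If s mol/L of Ag₃AsO₄ dissolves, [Ag⁺] = 3s and [AsO₄³⁻] = s.
Ksp = [Ag⁺]^3[AsO₄³⁻] = (3s)^3 · s = 27s^4 = 4.20×10⁻²³
s = 1.12×10⁻⁶ mol/L
[Ag⁺] = 3s = 3.35×10⁻⁶ mol/L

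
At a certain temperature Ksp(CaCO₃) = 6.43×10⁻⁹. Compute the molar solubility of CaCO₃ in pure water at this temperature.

8.02×10⁻⁵ M

CaCO₃(s) ⇌ Ca²⁺(aq) + CO₃²⁻(aq)
With molar solubility s: [Ca²⁺] = s, [CO₃²⁻] = s.
Ksp = [Ca²⁺][CO₃²⁻] = s · s = s^2
s^2 = 6.43×10⁻⁹
s = 8.02×10⁻⁵ mol L⁻¹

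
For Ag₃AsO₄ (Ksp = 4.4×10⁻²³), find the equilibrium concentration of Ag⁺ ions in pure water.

3.4×10⁻⁶ M

Ag₃AsO₄(s) ⇌ 3 Ag⁺(aq) + AsO₄³⁻(aq)
If s mol/L of Ag₃AsO₄ dissolves, [Ag⁺] = 3s and [AsO₄³⁻] = s.
Ksp = [Ag⁺]^3[AsO₄³⁻] = (3s)^3 · s = 27s^4 = 4.4×10⁻²³
s = 1.1×10⁻⁶ M
[Ag⁺] = 3s = 3.4×10⁻⁶ M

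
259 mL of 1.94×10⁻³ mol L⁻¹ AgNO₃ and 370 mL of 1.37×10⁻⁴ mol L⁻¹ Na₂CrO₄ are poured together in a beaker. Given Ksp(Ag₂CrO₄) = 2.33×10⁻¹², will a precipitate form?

Yes

After mixing, V = 259 mL + 370 mL = 629 mL.
[Ag⁺] = (1.94×10⁻³)(259)/629 = 7.99×10⁻⁴ mol L⁻¹
[CrO₄²⁻] = (1.37×10⁻⁴)(370)/629 = 8.06×10⁻⁵ mol L⁻¹
Q = [Ag⁺]^2[CrO₄²⁻] = 5.14×10⁻¹¹
Q = 5.14×10⁻¹¹ > Ksp = 2.33×10⁻¹², so the solution is supersaturated and Ag₂CrO₄ precipitates.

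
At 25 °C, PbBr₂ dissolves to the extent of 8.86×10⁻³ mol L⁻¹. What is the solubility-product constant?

PbBr₂(s) ⇌ Pb²⁺(aq) + 2 Br⁻(aq)
Call the molar solubility s, so that [Pb²⁺] = s and [Br⁻] = 2s.
Ksp = [Pb²⁺][Br⁻]^2 = s · (2s)^2 = 4s^3
Ksp = 4 × (8.86×10⁻³)^3 = 2.78×10⁻⁶

Ksp = 2.78×10⁻⁶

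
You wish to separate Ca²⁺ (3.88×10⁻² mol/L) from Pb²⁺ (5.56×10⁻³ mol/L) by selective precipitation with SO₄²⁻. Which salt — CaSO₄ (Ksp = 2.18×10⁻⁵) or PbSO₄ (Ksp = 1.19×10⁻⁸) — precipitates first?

Each salt precipitates once Q = Ksp for that salt.
For CaSO₄: [SO₄²⁻] = (Ksp/[Ca²⁺]) = 5.62×10⁻⁴ mol/L
For PbSO₄: [SO₄²⁻] = (Ksp/[Pb²⁺]) = 2.14×10⁻⁶ mol/L
The smaller threshold [SO₄²⁻] is reached first, so PbSO₄ precipitates first.

PbSO₄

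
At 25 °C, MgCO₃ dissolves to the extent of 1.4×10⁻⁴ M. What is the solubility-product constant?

Ksp = 2.0×10⁻⁸

MgCO₃(s) ⇌ Mg²⁺(aq) + CO₃²⁻(aq)
For each mole of MgCO₃ that dissolves per liter, [Mg²⁺] = s and [CO₃²⁻] = s; let s denote this solubility.
Ksp = [Mg²⁺][CO₃²⁻] = s · s = s^2
Ksp = (1.4×10⁻⁴)^2 = 2.0×10⁻⁸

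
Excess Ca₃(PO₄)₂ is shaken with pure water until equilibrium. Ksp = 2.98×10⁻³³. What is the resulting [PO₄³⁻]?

Ca₃(PO₄)₂(s) ⇌ 3 Ca²⁺(aq) + 2 PO₄³⁻(aq)
If s mol/L of Ca₃(PO₄)₂ dissolves, [Ca²⁺] = 3s and [PO₄³⁻] = 2s.
Ksp = [Ca²⁺]^3[PO₄³⁻]^2 = (3s)^3 · (2s)^2 = 108s^5 = 2.98×10⁻³³
s = 1.23×10⁻⁷ M
[PO₄³⁻] = 2s = 2.45×10⁻⁷ M

2.45×10⁻⁷ M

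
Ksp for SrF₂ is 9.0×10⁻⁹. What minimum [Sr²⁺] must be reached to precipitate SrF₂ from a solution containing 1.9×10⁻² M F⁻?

2.5×10⁻⁵ M

The threshold for precipitation is Q = Ksp.
SrF₂(s) ⇌ Sr²⁺(aq) + 2 F⁻(aq)
Ksp = [Sr²⁺][F⁻]^2 = [Sr²⁺](1.9×10⁻²)^2
[Sr²⁺] = 9.0×10⁻⁹ / (1.9×10⁻²)^2 = 2.5×10⁻⁵
[Sr²⁺] = 2.5×10⁻⁵ M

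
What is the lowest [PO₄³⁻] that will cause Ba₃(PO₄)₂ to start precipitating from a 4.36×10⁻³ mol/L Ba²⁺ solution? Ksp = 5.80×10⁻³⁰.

Precipitation begins when Q = Ksp.
Ba₃(PO₄)₂(s) ⇌ 3 Ba²⁺(aq) + 2 PO₄³⁻(aq)
Ksp = [Ba²⁺]^3[PO₄³⁻]^2 = [PO₄³⁻]^2(4.36×10⁻³)^3
[PO₄³⁻]^2 = 5.80×10⁻³⁰ / (4.36×10⁻³)^3 = 7.00×10⁻²³
[PO₄³⁻] = 8.37×10⁻¹² mol/L

8.37×10⁻¹² M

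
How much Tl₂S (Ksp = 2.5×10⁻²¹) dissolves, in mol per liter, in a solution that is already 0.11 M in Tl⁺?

2.1×10⁻¹⁹ M

Tl₂S(s) ⇌ 2 Tl⁺(aq) + S²⁻(aq)
With Tl⁺ already at 0.11 M and s small, take [Tl⁺] ≈ 0.11 M and [S²⁻] = s.
Ksp = [Tl⁺]^2[S²⁻] = (0.11)^2s
s = 2.5×10⁻²¹ / (0.11)^2 = 2.1×10⁻¹⁹
s = 2.1×10⁻¹⁹ M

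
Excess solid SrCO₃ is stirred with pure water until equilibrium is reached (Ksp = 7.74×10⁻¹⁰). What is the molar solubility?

SrCO₃(s) ⇌ Sr²⁺(aq) + CO₃²⁻(aq)
Let s be the molar solubility. Then [Sr²⁺] = s and [CO₃²⁻] = s.
Ksp = [Sr²⁺][CO₃²⁻] = s · s = s^2
s^2 = 7.74×10⁻¹⁰
Taking the 2nd root, s = 2.78×10⁻⁵ M.

2.78×10⁻⁵ M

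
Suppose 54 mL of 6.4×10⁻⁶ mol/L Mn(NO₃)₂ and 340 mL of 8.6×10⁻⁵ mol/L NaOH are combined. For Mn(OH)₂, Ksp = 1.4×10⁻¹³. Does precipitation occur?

No

After mixing, V = 54 mL + 340 mL = 394 mL.
[Mn²⁺] = (6.4×10⁻⁶)(54)/394 = 8.8×10⁻⁷ mol/L
[OH⁻] = (8.6×10⁻⁵)(340)/394 = 7.4×10⁻⁵ mol/L
Q = [Mn²⁺][OH⁻]^2 = 4.8×10⁻¹⁵
Q < Ksp (4.8×10⁻¹⁵ vs 1.4×10⁻¹³); the solution remains unsaturated and no precipitate forms.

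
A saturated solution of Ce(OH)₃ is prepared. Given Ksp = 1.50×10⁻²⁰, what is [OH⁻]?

Ce(OH)₃(s) ⇌ Ce³⁺(aq) + 3 OH⁻(aq)
For each mole of Ce(OH)₃ that dissolves per liter, [Ce³⁺] = s and [OH⁻] = 3s; let s denote this solubility.
Ksp = [Ce³⁺][OH⁻]^3 = s · (3s)^3 = 27s^4 = 1.50×10⁻²⁰
s = 4.85×10⁻⁶ mol/L
[OH⁻] = 3s = 1.46×10⁻⁵ mol/L

1.46×10⁻⁵ M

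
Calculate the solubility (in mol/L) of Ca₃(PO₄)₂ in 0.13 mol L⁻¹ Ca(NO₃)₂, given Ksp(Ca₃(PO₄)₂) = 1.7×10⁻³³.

4.4×10⁻¹⁶ M

Ca₃(PO₄)₂(s) ⇌ 3 Ca²⁺(aq) + 2 PO₄³⁻(aq)
Let s be the solubility of Ca₃(PO₄)₂ here. The common ion gives [Ca²⁺] ≈ 0.13 mol L⁻¹, and [PO₄³⁻] = 2s.
Ksp = [Ca²⁺]^3[PO₄³⁻]^2 = (0.13)^3(2s)^2
(2s)^2 = 1.7×10⁻³³ / (0.13)^3 = 7.7×10⁻³¹
s = 4.4×10⁻¹⁶ mol L⁻¹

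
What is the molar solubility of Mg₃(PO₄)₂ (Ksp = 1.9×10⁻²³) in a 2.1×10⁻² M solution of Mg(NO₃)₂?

7.2×10⁻¹⁰ M

Mg₃(PO₄)₂(s) ⇌ 3 Mg²⁺(aq) + 2 PO₄³⁻(aq)
Let s be the solubility of Mg₃(PO₄)₂ here. The common ion gives [Mg²⁺] ≈ 2.1×10⁻² M, and [PO₄³⁻] = 2s.
Ksp = [Mg²⁺]^3[PO₄³⁻]^2 = (2.1×10⁻²)^3(2s)^2
(2s)^2 = 1.9×10⁻²³ / (2.1×10⁻²)^3 = 2.1×10⁻¹⁸
s = 7.2×10⁻¹⁰ M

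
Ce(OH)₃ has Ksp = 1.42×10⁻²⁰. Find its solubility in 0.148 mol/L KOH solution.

Ce(OH)₃(s) ⇌ Ce³⁺(aq) + 3 OH⁻(aq)
Let s be the solubility of Ce(OH)₃ here. The common ion gives [OH⁻] ≈ 0.148 mol/L, and [Ce³⁺] = s.
Ksp = [Ce³⁺][OH⁻]^3 = s(0.148)^3
s = 1.42×10⁻²⁰ / (0.148)^3 = 4.38×10⁻¹⁸
s = 4.38×10⁻¹⁸ mol/L

4.38×10⁻¹⁸ M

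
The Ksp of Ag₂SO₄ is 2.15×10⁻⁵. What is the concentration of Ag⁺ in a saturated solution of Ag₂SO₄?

3.50×10⁻² M

Ag₂SO₄(s) ⇌ 2 Ag⁺(aq) + SO₄²⁻(aq)
For each mole of Ag₂SO₄ that dissolves per liter, [Ag⁺] = 2s and [SO₄²⁻] = s; let s denote this solubility.
Ksp = [Ag⁺]^2[SO₄²⁻] = (2s)^2 · s = 4s^3 = 2.15×10⁻⁵
s = 1.75×10⁻² mol/L
[Ag⁺] = 2s = 3.50×10⁻² mol/L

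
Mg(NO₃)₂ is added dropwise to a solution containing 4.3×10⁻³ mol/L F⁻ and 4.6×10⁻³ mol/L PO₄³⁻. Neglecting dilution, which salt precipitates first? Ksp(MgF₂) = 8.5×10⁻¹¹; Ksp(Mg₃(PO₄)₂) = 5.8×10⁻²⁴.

A salt starts to precipitate once the ion product Q reaches its Ksp.
For MgF₂: [Mg²⁺] = (Ksp/[F⁻]^2) = 4.6×10⁻⁶ mol/L
For Mg₃(PO₄)₂: [Mg²⁺] = (Ksp/[PO₄³⁻]^2)^(1/3) = 6.5×10⁻⁷ mol/L
The smaller threshold [Mg²⁺] is reached first, so Mg₃(PO₄)₂ precipitates first.

Mg₃(PO₄)₂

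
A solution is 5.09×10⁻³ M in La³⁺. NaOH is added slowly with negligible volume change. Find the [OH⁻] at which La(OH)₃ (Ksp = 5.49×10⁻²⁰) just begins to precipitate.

Precipitation of each salt begins when its ion product equals Ksp.
La(OH)₃(s) ⇌ La³⁺(aq) + 3 OH⁻(aq)
Ksp = [La³⁺][OH⁻]^3 = [OH⁻]^3(5.09×10⁻³)
[OH⁻]^3 = 5.49×10⁻²⁰ / (5.09×10⁻³) = 1.08×10⁻¹⁷
[OH⁻] = 2.21×10⁻⁶ M

2.21×10⁻⁶ M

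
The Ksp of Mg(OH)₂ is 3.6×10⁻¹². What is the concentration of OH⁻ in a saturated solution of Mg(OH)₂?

Mg(OH)₂(s) ⇌ Mg²⁺(aq) + 2 OH⁻(aq)
With molar solubility s: [Mg²⁺] = s, [OH⁻] = 2s.
Ksp = [Mg²⁺][OH⁻]^2 = s · (2s)^2 = 4s^3 = 3.6×10⁻¹²
s = 9.7×10⁻⁵ mol L⁻¹
[OH⁻] = 2s = 1.9×10⁻⁴ mol L⁻¹

1.9×10⁻⁴ M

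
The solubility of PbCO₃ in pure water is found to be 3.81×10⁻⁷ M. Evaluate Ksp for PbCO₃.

PbCO₃(s) ⇌ Pb²⁺(aq) + CO₃²⁻(aq)
For each mole of PbCO₃ that dissolves per liter, [Pb²⁺] = s and [CO₃²⁻] = s; let s denote this solubility.
Ksp = [Pb²⁺][CO₃²⁻] = s · s = s^2
Ksp = (3.81×10⁻⁷)^2 = 1.45×10⁻¹³

Ksp = 1.45×10⁻¹³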